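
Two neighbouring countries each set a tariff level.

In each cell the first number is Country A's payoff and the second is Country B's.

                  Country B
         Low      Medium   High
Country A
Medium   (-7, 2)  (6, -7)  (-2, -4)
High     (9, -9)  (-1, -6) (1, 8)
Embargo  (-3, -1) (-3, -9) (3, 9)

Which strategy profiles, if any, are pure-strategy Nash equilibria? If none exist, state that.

(Medium, Low): Country A can switch to High (-7 → 9). Not NE.
(Medium, Medium): Country B can switch to Low (-7 → 2). Not NE.
(Medium, High): Country A can switch to High (-2 → 1). Not NE.
(High, Low): Country B can switch to Medium (-9 → -6). Not NE.
(High, Medium): Country A can switch to Medium (-1 → 6). Not NE.
(High, High): Country A can switch to Embargo (1 → 3). Not NE.
(Embargo, High): Country A gets 3, best alternative 1; Country B gets 9, best alternative -1. No profitable deviation — NE.
(The remaining 2 profiles each have a profitable deviation by the same check.)

The unique pure-strategy Nash equilibrium is (Embargo, High).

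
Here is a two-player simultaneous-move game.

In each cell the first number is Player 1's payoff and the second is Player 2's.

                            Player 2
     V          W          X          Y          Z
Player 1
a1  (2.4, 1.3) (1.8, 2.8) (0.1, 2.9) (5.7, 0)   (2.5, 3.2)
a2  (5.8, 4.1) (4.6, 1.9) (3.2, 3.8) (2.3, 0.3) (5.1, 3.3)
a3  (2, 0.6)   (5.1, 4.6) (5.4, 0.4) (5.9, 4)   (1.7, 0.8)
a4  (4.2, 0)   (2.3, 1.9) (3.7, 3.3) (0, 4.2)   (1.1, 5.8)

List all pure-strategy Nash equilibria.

Mark each player's best response to every combination of opponents' strategies; a profile where every player is best-responding is a pure Nash equilibrium.
Player 1 against V: payoffs 2.4, 5.8, 2, 4.2 → best response a2.
Player 1 against W: payoffs 1.8, 4.6, 5.1, 2.3 → best response a3.
Player 1 against X: payoffs 0.1, 3.2, 5.4, 3.7 → best response a3.
Player 1 against Y: payoffs 5.7, 2.3, 5.9, 0 → best response a3.
Player 1 against Z: payoffs 2.5, 5.1, 1.7, 1.1 → best response a2.
Player 2 against a1: payoffs 1.3, 2.8, 2.9, 0, 3.2 → best response Z.
Player 2 against a2: payoffs 4.1, 1.9, 3.8, 0.3, 3.3 → best response V.
Player 2 against a3: payoffs 0.6, 4.6, 0.4, 4, 0.8 → best response W.
Player 2 against a4: payoffs 0, 1.9, 3.3, 4.2, 5.8 → best response Z.
Mutual best responses: (a2, V); (a3, W).

The pure Nash equilibria are (a2, V) and (a3, W).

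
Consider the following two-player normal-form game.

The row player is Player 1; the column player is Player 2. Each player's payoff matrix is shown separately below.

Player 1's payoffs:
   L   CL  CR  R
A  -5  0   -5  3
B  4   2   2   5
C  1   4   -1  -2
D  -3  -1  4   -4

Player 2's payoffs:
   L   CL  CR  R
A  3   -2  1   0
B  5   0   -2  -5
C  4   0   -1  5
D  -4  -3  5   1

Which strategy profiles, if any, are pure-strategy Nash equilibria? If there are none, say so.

The pure Nash equilibria are (B, L); (D, CR).

Player 1 against L: payoffs -5, 4, 1, -3 → best response B.
Player 1 against CL: payoffs 0, 2, 4, -1 → best response C.
Player 1 against CR: payoffs -5, 2, -1, 4 → best response D.
Player 1 against R: payoffs 3, 5, -2, -4 → best response B.
Player 2 against A: payoffs 3, -2, 1, 0 → best response L.
Player 2 against B: payoffs 5, 0, -2, -5 → best response L.
Player 2 against C: payoffs 4, 0, -1, 5 → best response R.
Player 2 against D: payoffs -4, -3, 5, 1 → best response CR.
Mutual best responses: (B, L); (D, CR).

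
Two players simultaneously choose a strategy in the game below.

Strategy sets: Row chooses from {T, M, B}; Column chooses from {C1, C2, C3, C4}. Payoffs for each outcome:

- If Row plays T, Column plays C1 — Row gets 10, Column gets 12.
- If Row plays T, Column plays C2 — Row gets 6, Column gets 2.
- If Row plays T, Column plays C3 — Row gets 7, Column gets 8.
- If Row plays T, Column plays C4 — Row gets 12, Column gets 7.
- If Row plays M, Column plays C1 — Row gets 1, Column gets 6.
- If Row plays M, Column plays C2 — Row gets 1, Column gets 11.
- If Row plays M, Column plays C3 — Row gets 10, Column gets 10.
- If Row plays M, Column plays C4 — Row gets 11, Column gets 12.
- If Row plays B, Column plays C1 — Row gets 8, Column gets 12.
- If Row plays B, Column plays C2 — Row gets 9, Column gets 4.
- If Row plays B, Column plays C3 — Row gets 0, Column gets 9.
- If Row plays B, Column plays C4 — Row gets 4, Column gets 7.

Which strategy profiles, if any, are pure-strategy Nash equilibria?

The unique pure-strategy Nash equilibrium is (T, C1).

For each player, find the best response to each opponent profile; mutual best responses are the pure NE.
Row against C1: payoffs 10, 1, 8 → best response T.
Row against C2: payoffs 6, 1, 9 → best response B.
Row against C3: payoffs 7, 10, 0 → best response M.
Row against C4: payoffs 12, 11, 4 → best response T.
Column against T: payoffs 12, 2, 8, 7 → best response C1.
Column against M: payoffs 6, 11, 10, 12 → best response C4.
Column against B: payoffs 12, 4, 9, 7 → best response C1.
Mutual best responses: (T, C1).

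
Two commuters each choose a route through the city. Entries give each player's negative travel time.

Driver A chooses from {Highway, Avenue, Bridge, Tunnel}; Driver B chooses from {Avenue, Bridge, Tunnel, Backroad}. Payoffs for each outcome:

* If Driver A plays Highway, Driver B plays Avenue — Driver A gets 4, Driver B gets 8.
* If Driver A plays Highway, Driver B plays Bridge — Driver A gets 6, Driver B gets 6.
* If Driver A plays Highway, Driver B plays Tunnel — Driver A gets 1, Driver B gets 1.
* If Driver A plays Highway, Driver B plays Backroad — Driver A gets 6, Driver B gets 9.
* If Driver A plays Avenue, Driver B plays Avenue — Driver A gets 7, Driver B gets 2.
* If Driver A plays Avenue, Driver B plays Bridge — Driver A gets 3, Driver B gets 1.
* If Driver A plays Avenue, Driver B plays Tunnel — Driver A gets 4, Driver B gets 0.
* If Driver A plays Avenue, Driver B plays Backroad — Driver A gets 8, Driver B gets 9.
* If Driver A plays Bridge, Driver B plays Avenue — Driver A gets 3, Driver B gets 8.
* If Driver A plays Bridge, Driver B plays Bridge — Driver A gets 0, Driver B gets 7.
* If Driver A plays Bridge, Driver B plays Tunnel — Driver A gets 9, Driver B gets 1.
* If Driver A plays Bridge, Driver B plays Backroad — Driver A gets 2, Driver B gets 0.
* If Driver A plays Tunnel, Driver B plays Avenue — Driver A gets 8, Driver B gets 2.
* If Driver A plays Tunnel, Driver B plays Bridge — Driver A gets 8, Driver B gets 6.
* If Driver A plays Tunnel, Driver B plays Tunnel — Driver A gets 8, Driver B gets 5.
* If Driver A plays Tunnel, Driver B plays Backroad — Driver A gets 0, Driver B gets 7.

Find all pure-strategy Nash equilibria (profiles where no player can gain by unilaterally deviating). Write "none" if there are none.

(Avenue, Backroad)

For each player, find the best response to each opponent profile; mutual best responses are the pure NE.
Driver A against Avenue: payoffs 4, 7, 3, 8 → best response Tunnel.
Driver A against Bridge: payoffs 6, 3, 0, 8 → best response Tunnel.
Driver A against Tunnel: payoffs 1, 4, 9, 8 → best response Bridge.
Driver A against Backroad: payoffs 6, 8, 2, 0 → best response Avenue.
Driver B against Highway: payoffs 8, 6, 1, 9 → best response Backroad.
Driver B against Avenue: payoffs 2, 1, 0, 9 → best response Backroad.
Driver B against Bridge: payoffs 8, 7, 1, 0 → best response Avenue.
Driver B against Tunnel: payoffs 2, 6, 5, 7 → best response Backroad.
Mutual best responses: (Avenue, Backroad).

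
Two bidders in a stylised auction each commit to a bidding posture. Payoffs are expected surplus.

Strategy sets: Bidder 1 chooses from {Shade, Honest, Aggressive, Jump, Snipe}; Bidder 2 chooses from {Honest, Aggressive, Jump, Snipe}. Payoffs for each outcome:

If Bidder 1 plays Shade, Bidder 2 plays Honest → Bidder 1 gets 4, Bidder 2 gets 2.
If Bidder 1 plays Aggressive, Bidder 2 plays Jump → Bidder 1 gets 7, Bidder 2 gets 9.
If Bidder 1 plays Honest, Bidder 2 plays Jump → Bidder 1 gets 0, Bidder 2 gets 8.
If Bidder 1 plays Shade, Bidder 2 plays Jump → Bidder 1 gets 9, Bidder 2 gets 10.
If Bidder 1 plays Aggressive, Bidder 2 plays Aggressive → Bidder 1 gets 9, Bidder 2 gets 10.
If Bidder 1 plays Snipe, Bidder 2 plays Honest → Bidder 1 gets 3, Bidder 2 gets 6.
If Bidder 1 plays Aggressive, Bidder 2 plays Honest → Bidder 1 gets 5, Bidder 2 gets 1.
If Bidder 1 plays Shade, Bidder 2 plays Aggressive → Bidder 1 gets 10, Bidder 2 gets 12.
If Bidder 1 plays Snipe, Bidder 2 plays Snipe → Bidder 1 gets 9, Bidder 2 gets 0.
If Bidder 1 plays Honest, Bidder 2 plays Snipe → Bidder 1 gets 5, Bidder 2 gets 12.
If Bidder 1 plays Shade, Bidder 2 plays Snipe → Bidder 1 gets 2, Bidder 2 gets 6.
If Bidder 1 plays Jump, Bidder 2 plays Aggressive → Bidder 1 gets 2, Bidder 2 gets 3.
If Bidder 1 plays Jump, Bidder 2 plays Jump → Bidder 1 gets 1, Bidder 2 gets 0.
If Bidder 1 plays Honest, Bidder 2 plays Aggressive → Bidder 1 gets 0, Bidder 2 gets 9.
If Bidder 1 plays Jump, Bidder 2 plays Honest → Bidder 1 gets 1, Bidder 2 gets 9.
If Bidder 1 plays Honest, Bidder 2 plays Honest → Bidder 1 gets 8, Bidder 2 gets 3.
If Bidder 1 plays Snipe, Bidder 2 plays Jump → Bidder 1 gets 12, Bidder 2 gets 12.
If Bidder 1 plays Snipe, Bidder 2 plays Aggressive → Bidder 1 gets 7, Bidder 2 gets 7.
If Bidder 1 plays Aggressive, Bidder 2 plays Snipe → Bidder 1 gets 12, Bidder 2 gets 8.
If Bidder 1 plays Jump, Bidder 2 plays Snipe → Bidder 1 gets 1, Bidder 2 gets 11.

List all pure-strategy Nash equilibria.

Bidder 1 against Honest: payoffs 4, 8, 5, 1, 3 → best response Honest.
Bidder 1 against Aggressive: payoffs 10, 0, 9, 2, 7 → best response Shade.
Bidder 1 against Jump: payoffs 9, 0, 7, 1, 12 → best response Snipe.
Bidder 1 against Snipe: payoffs 2, 5, 12, 1, 9 → best response Aggressive.
Bidder 2 against Shade: payoffs 2, 12, 10, 6 → best response Aggressive.
Bidder 2 against Honest: payoffs 3, 9, 8, 12 → best response Snipe.
Bidder 2 against Aggressive: payoffs 1, 10, 9, 8 → best response Aggressive.
Bidder 2 against Jump: payoffs 9, 3, 0, 11 → best response Snipe.
Bidder 2 against Snipe: payoffs 6, 7, 12, 0 → best response Jump.
Mutual best responses: (Shade, Aggressive); (Snipe, Jump).

Pure-strategy Nash equilibria: (Shade, Aggressive), (Snipe, Jump)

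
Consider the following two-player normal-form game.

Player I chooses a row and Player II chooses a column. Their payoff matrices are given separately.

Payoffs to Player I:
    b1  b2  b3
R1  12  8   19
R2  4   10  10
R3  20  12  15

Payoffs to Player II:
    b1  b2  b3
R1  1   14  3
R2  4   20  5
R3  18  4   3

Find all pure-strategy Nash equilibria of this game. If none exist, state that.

Player I against b1: payoffs 12, 4, 20 → best response R3.
Player I against b2: payoffs 8, 10, 12 → best response R3.
Player I against b3: payoffs 19, 10, 15 → best response R1.
Player II against R1: payoffs 1, 14, 3 → best response b2.
Player II against R2: payoffs 4, 20, 5 → best response b2.
Player II against R3: payoffs 18, 4, 3 → best response b1.
Mutual best responses: (R3, b1).

The unique pure-strategy Nash equilibrium is (R3, b1).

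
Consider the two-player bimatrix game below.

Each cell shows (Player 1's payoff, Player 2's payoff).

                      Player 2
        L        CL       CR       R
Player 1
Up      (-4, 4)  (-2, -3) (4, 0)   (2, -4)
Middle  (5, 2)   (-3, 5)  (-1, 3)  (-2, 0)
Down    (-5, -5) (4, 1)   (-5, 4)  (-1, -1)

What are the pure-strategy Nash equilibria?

This game has no pure Nash equilibrium.

Mark each player's best response to every combination of opponents' strategies; a profile where every player is best-responding is a pure Nash equilibrium.
Player 1 against L: payoffs -4, 5, -5 → best response Middle.
Player 1 against CL: payoffs -2, -3, 4 → best response Down.
Player 1 against CR: payoffs 4, -1, -5 → best response Up.
Player 1 against R: payoffs 2, -2, -1 → best response Up.
Player 2 against Up: payoffs 4, -3, 0, -4 → best response L.
Player 2 against Middle: payoffs 2, 5, 3, 0 → best response CL.
Player 2 against Down: payoffs -5, 1, 4, -1 → best response CR.
No profile is a mutual best response for all players.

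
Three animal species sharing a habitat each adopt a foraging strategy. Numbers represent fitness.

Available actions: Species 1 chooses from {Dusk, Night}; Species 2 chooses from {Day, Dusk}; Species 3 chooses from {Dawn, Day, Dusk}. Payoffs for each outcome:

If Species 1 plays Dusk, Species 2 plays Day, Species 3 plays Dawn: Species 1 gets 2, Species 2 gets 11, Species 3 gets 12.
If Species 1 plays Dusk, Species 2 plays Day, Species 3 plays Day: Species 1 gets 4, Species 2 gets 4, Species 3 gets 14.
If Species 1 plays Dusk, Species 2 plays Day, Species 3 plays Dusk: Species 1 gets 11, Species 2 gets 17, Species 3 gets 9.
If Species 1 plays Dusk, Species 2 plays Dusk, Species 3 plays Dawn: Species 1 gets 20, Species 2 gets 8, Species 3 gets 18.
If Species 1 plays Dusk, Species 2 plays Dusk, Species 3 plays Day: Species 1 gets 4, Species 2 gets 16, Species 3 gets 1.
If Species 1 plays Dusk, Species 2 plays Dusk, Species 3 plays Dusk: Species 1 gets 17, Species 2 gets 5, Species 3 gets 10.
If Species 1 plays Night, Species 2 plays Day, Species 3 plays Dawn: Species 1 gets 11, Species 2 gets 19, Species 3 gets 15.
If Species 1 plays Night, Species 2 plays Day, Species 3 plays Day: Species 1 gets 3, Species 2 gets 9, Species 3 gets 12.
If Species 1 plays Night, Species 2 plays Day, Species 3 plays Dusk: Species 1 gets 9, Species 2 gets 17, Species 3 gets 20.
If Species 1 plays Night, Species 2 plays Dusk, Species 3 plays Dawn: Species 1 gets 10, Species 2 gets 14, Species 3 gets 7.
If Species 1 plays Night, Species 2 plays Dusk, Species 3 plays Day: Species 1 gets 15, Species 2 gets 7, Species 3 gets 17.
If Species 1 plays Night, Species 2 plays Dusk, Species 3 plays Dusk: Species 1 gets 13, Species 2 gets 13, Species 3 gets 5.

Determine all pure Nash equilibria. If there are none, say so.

There is no pure-strategy Nash equilibrium.

For each strategy profile, look for a profitable unilateral deviation.
(Dusk, Day, Dawn): Species 1 can switch to Night (2 → 11). Not NE.
(Dusk, Day, Day): Species 2 can switch to Dusk (4 → 16). Not NE.
(Dusk, Day, Dusk): Species 3 can switch to Dawn (9 → 12). Not NE.
(Dusk, Dusk, Dawn): Species 2 can switch to Day (8 → 11). Not NE.
(Dusk, Dusk, Day): Species 1 can switch to Night (4 → 15). Not NE.
(Dusk, Dusk, Dusk): Species 2 can switch to Day (5 → 17). Not NE.
(The remaining 6 profiles each have a profitable deviation by the same check.)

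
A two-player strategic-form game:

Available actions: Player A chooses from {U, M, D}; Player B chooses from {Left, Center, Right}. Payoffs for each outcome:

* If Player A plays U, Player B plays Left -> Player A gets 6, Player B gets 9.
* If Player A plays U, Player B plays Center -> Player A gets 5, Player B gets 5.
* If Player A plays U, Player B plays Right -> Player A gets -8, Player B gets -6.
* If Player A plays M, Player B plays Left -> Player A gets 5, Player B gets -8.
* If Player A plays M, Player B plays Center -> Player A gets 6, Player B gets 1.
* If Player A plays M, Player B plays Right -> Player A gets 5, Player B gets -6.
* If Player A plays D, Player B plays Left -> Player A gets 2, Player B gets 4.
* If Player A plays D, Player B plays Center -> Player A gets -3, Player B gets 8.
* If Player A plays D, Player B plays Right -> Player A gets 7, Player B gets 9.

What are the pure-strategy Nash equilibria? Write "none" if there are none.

(U, Left), (M, Center), (D, Right)

Player A against Left: payoffs 6, 5, 2 → best response U.
Player A against Center: payoffs 5, 6, -3 → best response M.
Player A against Right: payoffs -8, 5, 7 → best response D.
Player B against U: payoffs 9, 5, -6 → best response Left.
Player B against M: payoffs -8, 1, -6 → best response Center.
Player B against D: payoffs 4, 8, 9 → best response Right.
Mutual best responses: (U, Left); (M, Center); (D, Right).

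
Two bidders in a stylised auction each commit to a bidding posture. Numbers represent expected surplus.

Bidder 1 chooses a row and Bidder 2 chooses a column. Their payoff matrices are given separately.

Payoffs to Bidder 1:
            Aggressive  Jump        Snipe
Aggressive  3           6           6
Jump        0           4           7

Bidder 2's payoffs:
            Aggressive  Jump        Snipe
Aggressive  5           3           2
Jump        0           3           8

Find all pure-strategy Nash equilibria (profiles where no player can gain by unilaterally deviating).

Mark each player's best response to every combination of opponents' strategies; a profile where every player is best-responding is a pure Nash equilibrium.
Bidder 1 against Aggressive: payoffs 3, 0 → best response Aggressive.
Bidder 1 against Jump: payoffs 6, 4 → best response Aggressive.
Bidder 1 against Snipe: payoffs 6, 7 → best response Jump.
Bidder 2 against Aggressive: payoffs 5, 3, 2 → best response Aggressive.
Bidder 2 against Jump: payoffs 0, 3, 8 → best response Snipe.
Mutual best responses: (Aggressive, Aggressive); (Jump, Snipe).

The pure Nash equilibria are (Aggressive, Aggressive), (Jump, Snipe).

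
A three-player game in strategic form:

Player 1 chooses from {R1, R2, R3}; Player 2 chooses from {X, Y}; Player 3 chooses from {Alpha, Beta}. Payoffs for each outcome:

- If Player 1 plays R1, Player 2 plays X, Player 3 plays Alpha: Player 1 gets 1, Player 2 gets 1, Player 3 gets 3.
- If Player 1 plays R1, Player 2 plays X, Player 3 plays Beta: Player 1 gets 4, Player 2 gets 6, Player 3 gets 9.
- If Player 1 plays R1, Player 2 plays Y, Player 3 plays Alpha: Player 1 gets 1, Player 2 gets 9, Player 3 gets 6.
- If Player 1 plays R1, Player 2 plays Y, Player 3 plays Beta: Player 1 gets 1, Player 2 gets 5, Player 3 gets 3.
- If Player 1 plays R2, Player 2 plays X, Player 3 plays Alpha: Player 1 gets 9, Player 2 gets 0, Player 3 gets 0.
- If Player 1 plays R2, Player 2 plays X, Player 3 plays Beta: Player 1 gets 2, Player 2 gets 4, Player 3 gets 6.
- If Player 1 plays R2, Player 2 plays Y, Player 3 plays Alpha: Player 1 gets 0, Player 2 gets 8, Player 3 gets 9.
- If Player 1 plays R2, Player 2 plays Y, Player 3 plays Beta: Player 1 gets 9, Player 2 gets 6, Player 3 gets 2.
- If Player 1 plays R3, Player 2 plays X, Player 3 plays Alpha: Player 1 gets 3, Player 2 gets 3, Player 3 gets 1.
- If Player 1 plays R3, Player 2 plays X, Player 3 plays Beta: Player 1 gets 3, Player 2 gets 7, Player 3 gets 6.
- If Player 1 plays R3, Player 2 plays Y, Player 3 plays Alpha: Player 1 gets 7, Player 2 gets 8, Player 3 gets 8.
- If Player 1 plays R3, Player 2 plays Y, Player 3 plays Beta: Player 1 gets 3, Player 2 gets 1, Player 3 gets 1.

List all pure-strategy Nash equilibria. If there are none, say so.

Player 1 against (X, Alpha): payoffs 1, 9, 3 → best response R2.
Player 1 against (X, Beta): payoffs 4, 2, 3 → best response R1.
Player 1 against (Y, Alpha): payoffs 1, 0, 7 → best response R3.
Player 1 against (Y, Beta): payoffs 1, 9, 3 → best response R2.
Player 2 against (R1, Alpha): payoffs 1, 9 → best response Y.
Player 2 against (R1, Beta): payoffs 6, 5 → best response X.
Player 2 against (R2, Alpha): payoffs 0, 8 → best response Y.
Player 2 against (R2, Beta): payoffs 4, 6 → best response Y.
Player 2 against (R3, Alpha): payoffs 3, 8 → best response Y.
Player 2 against (R3, Beta): payoffs 7, 1 → best response X.
Player 3 against (R1, X): payoffs 3, 9 → best response Beta.
Player 3 against (R1, Y): payoffs 6, 3 → best response Alpha.
Player 3 against (R2, X): payoffs 0, 6 → best response Beta.
Player 3 against (R2, Y): payoffs 9, 2 → best response Alpha.
Player 3 against (R3, X): payoffs 1, 6 → best response Beta.
Player 3 against (R3, Y): payoffs 8, 1 → best response Alpha.
Mutual best responses: (R1, X, Beta); (R3, Y, Alpha).

Pure-strategy Nash equilibria: (R1, X, Beta), (R3, Y, Alpha)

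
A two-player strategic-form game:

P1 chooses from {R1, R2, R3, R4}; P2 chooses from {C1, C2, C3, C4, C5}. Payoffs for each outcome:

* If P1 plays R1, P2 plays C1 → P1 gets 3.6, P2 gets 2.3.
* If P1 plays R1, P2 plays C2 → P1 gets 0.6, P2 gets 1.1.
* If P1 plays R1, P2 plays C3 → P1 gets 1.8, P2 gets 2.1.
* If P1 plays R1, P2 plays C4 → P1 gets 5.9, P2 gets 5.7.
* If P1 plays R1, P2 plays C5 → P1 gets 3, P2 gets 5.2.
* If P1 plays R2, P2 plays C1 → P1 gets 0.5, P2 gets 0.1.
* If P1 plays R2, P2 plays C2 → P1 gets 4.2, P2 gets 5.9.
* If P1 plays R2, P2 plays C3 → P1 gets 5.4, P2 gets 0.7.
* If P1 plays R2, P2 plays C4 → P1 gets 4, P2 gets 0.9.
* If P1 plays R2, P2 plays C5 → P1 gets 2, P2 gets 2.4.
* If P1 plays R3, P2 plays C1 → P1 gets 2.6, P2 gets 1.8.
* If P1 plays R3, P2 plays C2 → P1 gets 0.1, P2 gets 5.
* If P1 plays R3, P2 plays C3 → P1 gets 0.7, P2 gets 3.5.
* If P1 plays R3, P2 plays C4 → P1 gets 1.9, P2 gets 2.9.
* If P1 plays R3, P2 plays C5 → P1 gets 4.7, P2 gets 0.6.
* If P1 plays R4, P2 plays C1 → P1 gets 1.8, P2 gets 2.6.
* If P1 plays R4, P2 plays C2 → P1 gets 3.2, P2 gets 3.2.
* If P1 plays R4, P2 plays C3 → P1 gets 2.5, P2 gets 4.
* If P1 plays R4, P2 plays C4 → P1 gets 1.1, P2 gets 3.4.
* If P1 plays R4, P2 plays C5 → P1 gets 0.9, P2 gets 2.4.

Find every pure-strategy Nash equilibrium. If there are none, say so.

Pure-strategy Nash equilibria: (R1, C4), (R2, C2)

(R1, C1): P2 can switch to C4 (2.3 → 5.7). Not NE.
(R1, C2): P1 can switch to R2 (0.6 → 4.2). Not NE.
(R1, C3): P1 can switch to R2 (1.8 → 5.4). Not NE.
(R1, C4): P1 gets 5.9, best alternative 4; P2 gets 5.7, best alternative 5.2. No profitable deviation — NE.
(R1, C5): P1 can switch to R3 (3 → 4.7). Not NE.
(R2, C1): P1 can switch to R1 (0.5 → 3.6). Not NE.
(R2, C2): P1 gets 4.2, best alternative 3.2; P2 gets 5.9, best alternative 2.4. No profitable deviation — NE.
(R2, C3): P2 can switch to C2 (0.7 → 5.9). Not NE.
(R2, C4): P1 can switch to R1 (4 → 5.9). Not NE.
(R2, C5): P1 can switch to R1 (2 → 3). Not NE.
(The remaining 10 profiles each have a profitable deviation by the same check.)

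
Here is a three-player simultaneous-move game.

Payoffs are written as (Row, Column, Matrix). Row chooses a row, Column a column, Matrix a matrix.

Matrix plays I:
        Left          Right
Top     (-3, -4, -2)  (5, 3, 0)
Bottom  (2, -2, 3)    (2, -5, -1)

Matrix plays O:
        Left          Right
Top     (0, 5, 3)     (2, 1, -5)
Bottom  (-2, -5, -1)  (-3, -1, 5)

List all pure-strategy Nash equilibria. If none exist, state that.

Pure-strategy Nash equilibria: (Top, Left, O); (Top, Right, I); (Bottom, Left, I)

Row against (Left, I): payoffs -3, 2 → best response Bottom.
Row against (Left, O): payoffs 0, -2 → best response Top.
Row against (Right, I): payoffs 5, 2 → best response Top.
Row against (Right, O): payoffs 2, -3 → best response Top.
Column against (Top, I): payoffs -4, 3 → best response Right.
Column against (Top, O): payoffs 5, 1 → best response Left.
Column against (Bottom, I): payoffs -2, -5 → best response Left.
Column against (Bottom, O): payoffs -5, -1 → best response Right.
Matrix against (Top, Left): payoffs -2, 3 → best response O.
Matrix against (Top, Right): payoffs 0, -5 → best response I.
Matrix against (Bottom, Left): payoffs 3, -1 → best response I.
Matrix against (Bottom, Right): payoffs -1, 5 → best response O.
Mutual best responses: (Top, Left, O); (Top, Right, I); (Bottom, Left, I).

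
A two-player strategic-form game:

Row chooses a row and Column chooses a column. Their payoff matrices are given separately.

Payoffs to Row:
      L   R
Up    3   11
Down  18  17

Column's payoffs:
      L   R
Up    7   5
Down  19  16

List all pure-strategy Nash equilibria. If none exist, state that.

Pure NE: (Down, L)

Row against L: payoffs 3, 18 → best response Down.
Row against R: payoffs 11, 17 → best response Down.
Column against Up: payoffs 7, 5 → best response L.
Column against Down: payoffs 19, 16 → best response L.
Mutual best responses: (Down, L).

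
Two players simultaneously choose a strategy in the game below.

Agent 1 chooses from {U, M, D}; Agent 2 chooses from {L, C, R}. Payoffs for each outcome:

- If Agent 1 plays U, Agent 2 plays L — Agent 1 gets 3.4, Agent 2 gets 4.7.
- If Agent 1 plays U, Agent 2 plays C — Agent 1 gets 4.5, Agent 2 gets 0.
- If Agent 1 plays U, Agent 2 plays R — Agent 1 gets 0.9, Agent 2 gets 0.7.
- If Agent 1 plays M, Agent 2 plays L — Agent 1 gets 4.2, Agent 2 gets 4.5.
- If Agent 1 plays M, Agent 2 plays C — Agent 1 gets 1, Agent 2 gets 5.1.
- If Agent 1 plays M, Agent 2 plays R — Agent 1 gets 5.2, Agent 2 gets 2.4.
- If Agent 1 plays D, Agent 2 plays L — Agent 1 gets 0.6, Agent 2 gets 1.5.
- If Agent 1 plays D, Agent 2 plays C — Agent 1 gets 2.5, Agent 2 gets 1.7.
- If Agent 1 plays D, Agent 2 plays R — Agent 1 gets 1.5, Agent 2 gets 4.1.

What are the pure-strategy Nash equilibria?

There is no pure-strategy Nash equilibrium.

(U, L): Agent 1 can switch to M (3.4 → 4.2). Not NE.
(U, C): Agent 2 can switch to L (0 → 4.7). Not NE.
(U, R): Agent 1 can switch to M (0.9 → 5.2). Not NE.
(M, L): Agent 2 can switch to C (4.5 → 5.1). Not NE.
(M, C): Agent 1 can switch to U (1 → 4.5). Not NE.
(M, R): Agent 2 can switch to L (2.4 → 4.5). Not NE.
(D, L): Agent 1 can switch to U (0.6 → 3.4). Not NE.
(D, C): Agent 1 can switch to U (2.5 → 4.5). Not NE.
(D, R): Agent 1 can switch to M (1.5 → 5.2). Not NE.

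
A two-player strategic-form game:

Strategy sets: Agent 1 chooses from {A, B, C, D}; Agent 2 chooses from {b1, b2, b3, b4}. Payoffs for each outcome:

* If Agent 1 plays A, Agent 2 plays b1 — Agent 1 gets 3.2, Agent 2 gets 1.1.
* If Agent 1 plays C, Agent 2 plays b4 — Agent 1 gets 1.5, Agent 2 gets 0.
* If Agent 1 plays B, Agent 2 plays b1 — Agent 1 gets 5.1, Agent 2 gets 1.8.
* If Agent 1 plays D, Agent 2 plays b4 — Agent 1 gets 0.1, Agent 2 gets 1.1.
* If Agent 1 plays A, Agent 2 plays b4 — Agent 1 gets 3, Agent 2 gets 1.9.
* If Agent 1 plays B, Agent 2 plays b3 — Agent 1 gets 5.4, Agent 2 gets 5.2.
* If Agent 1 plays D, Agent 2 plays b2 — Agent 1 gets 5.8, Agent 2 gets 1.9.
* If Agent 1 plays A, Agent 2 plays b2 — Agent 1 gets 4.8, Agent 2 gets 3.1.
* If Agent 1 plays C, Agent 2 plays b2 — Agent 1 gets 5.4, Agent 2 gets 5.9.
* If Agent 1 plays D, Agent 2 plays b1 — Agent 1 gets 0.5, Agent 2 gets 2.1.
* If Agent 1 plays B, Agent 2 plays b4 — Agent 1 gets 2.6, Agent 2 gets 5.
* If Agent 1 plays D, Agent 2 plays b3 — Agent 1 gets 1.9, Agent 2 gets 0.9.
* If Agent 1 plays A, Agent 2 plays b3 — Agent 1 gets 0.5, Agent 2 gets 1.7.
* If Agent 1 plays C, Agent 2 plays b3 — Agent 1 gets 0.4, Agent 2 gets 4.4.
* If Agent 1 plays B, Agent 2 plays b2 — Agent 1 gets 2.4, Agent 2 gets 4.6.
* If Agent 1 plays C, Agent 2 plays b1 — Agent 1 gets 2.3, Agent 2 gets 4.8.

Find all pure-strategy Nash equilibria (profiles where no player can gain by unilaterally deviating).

Pure NE: (B, b3)

Agent 1 against b1: payoffs 3.2, 5.1, 2.3, 0.5 → best response B.
Agent 1 against b2: payoffs 4.8, 2.4, 5.4, 5.8 → best response D.
Agent 1 against b3: payoffs 0.5, 5.4, 0.4, 1.9 → best response B.
Agent 1 against b4: payoffs 3, 2.6, 1.5, 0.1 → best response A.
Agent 2 against A: payoffs 1.1, 3.1, 1.7, 1.9 → best response b2.
Agent 2 against B: payoffs 1.8, 4.6, 5.2, 5 → best response b3.
Agent 2 against C: payoffs 4.8, 5.9, 4.4, 0 → best response b2.
Agent 2 against D: payoffs 2.1, 1.9, 0.9, 1.1 → best response b1.
Mutual best responses: (B, b3).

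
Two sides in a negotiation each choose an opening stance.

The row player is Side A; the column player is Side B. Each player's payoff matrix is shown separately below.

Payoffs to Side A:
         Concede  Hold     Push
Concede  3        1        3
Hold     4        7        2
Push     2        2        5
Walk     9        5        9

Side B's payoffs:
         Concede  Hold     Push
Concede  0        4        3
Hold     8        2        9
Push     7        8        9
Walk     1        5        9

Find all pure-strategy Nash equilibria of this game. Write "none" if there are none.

The unique pure-strategy Nash equilibrium is (Walk, Push).

Side A against Concede: payoffs 3, 4, 2, 9 → best response Walk.
Side A against Hold: payoffs 1, 7, 2, 5 → best response Hold.
Side A against Push: payoffs 3, 2, 5, 9 → best response Walk.
Side B against Concede: payoffs 0, 4, 3 → best response Hold.
Side B against Hold: payoffs 8, 2, 9 → best response Push.
Side B against Push: payoffs 7, 8, 9 → best response Push.
Side B against Walk: payoffs 1, 5, 9 → best response Push.
Mutual best responses: (Walk, Push).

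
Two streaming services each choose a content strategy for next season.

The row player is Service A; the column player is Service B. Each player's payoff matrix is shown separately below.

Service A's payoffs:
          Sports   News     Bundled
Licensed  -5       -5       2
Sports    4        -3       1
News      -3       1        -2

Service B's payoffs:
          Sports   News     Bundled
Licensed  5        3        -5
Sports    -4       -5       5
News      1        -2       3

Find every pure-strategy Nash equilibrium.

Check each profile: it is a Nash equilibrium iff no player can strictly gain by switching unilaterally.
(Licensed, Sports): Service A can switch to Sports (-5 → 4). Not NE.
(Licensed, News): Service A can switch to Sports (-5 → -3). Not NE.
(Licensed, Bundled): Service B can switch to Sports (-5 → 5). Not NE.
(Sports, Sports): Service B can switch to Bundled (-4 → 5). Not NE.
(Sports, News): Service A can switch to News (-3 → 1). Not NE.
(Sports, Bundled): Service A can switch to Licensed (1 → 2). Not NE.
(The remaining 3 profiles each have a profitable deviation by the same check.)

There is no pure-strategy Nash equilibrium.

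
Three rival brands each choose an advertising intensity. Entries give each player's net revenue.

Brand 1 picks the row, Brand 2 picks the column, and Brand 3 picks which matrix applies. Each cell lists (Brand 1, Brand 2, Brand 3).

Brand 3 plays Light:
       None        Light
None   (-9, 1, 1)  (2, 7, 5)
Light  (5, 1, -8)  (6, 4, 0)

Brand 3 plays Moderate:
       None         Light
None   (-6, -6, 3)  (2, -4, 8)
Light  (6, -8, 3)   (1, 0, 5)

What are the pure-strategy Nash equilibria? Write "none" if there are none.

The unique pure-strategy Nash equilibrium is (None, Light, Moderate).

Brand 1 against (None, Light): payoffs -9, 5 → best response Light.
Brand 1 against (None, Moderate): payoffs -6, 6 → best response Light.
Brand 1 against (Light, Light): payoffs 2, 6 → best response Light.
Brand 1 against (Light, Moderate): payoffs 2, 1 → best response None.
Brand 2 against (None, Light): payoffs 1, 7 → best response Light.
Brand 2 against (None, Moderate): payoffs -6, -4 → best response Light.
Brand 2 against (Light, Light): payoffs 1, 4 → best response Light.
Brand 2 against (Light, Moderate): payoffs -8, 0 → best response Light.
Brand 3 against (None, None): payoffs 1, 3 → best response Moderate.
Brand 3 against (None, Light): payoffs 5, 8 → best response Moderate.
Brand 3 against (Light, None): payoffs -8, 3 → best response Moderate.
Brand 3 against (Light, Light): payoffs 0, 5 → best response Moderate.
Mutual best responses: (None, Light, Moderate).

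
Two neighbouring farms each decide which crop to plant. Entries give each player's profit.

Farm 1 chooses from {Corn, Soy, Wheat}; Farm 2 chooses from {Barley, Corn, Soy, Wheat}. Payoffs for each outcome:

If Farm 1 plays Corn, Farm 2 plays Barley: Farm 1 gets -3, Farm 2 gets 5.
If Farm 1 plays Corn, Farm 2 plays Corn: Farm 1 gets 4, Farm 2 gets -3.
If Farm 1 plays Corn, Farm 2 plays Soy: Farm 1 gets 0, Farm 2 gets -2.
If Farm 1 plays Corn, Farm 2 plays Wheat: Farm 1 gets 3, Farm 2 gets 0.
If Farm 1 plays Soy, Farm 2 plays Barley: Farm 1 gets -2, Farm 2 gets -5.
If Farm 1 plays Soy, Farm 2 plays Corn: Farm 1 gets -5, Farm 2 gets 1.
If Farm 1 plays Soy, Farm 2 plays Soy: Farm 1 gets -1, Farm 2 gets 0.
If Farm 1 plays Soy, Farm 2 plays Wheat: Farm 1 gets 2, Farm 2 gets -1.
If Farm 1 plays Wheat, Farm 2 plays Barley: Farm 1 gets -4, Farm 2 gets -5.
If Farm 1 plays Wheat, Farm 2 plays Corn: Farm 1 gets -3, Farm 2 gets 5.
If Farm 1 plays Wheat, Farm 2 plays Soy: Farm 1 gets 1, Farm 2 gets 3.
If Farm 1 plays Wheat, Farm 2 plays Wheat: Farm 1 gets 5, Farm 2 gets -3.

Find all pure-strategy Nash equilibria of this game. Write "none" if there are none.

No pure-strategy Nash equilibrium.

Farm 1 against Barley: payoffs -3, -2, -4 → best response Soy.
Farm 1 against Corn: payoffs 4, -5, -3 → best response Corn.
Farm 1 against Soy: payoffs 0, -1, 1 → best response Wheat.
Farm 1 against Wheat: payoffs 3, 2, 5 → best response Wheat.
Farm 2 against Corn: payoffs 5, -3, -2, 0 → best response Barley.
Farm 2 against Soy: payoffs -5, 1, 0, -1 → best response Corn.
Farm 2 against Wheat: payoffs -5, 5, 3, -3 → best response Corn.
No profile is a mutual best response for all players.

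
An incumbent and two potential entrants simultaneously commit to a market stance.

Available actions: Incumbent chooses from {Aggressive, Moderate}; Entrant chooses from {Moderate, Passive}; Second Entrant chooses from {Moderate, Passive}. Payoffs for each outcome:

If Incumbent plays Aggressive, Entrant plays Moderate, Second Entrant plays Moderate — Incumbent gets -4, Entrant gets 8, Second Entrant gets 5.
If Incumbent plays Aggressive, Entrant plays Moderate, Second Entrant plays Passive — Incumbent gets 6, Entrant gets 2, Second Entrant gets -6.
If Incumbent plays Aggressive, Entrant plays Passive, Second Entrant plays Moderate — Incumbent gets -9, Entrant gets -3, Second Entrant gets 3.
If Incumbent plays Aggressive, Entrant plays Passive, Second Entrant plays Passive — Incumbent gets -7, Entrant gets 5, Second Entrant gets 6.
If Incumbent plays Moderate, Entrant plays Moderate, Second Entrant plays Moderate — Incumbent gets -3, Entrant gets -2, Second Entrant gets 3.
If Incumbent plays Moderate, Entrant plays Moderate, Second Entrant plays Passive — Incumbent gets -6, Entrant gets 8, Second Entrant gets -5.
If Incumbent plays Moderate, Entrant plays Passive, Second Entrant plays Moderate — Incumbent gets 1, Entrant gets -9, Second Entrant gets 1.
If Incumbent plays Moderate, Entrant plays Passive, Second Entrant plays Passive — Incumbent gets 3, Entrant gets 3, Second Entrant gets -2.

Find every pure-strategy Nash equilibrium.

Pure NE: (Moderate, Moderate, Moderate)

Incumbent against (Moderate, Moderate): payoffs -4, -3 → best response Moderate.
Incumbent against (Moderate, Passive): payoffs 6, -6 → best response Aggressive.
Incumbent against (Passive, Moderate): payoffs -9, 1 → best response Moderate.
Incumbent against (Passive, Passive): payoffs -7, 3 → best response Moderate.
Entrant against (Aggressive, Moderate): payoffs 8, -3 → best response Moderate.
Entrant against (Aggressive, Passive): payoffs 2, 5 → best response Passive.
Entrant against (Moderate, Moderate): payoffs -2, -9 → best response Moderate.
Entrant against (Moderate, Passive): payoffs 8, 3 → best response Moderate.
Second Entrant against (Aggressive, Moderate): payoffs 5, -6 → best response Moderate.
Second Entrant against (Aggressive, Passive): payoffs 3, 6 → best response Passive.
Second Entrant against (Moderate, Moderate): payoffs 3, -5 → best response Moderate.
Second Entrant against (Moderate, Passive): payoffs 1, -2 → best response Moderate.
Mutual best responses: (Moderate, Moderate, Moderate).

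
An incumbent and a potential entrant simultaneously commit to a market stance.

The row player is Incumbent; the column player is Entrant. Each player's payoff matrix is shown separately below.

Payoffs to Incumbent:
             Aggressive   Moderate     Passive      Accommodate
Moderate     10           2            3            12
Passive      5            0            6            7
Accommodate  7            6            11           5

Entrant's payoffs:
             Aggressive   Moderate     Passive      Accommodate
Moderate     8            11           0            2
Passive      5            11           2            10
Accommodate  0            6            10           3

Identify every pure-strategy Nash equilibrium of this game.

Check each profile: it is a Nash equilibrium iff no player can strictly gain by switching unilaterally.
(Moderate, Aggressive): Entrant can switch to Moderate (8 → 11). Not NE.
(Moderate, Moderate): Incumbent can switch to Accommodate (2 → 6). Not NE.
(Moderate, Passive): Incumbent can switch to Passive (3 → 6). Not NE.
(Moderate, Accommodate): Entrant can switch to Aggressive (2 → 8). Not NE.
(Passive, Aggressive): Incumbent can switch to Moderate (5 → 10). Not NE.
(Passive, Moderate): Incumbent can switch to Moderate (0 → 2). Not NE.
(Accommodate, Passive): Incumbent gets 11, best alternative 6; Entrant gets 10, best alternative 6. No profitable deviation — NE.
(The remaining 5 profiles each have a profitable deviation by the same check.)

(Accommodate, Passive)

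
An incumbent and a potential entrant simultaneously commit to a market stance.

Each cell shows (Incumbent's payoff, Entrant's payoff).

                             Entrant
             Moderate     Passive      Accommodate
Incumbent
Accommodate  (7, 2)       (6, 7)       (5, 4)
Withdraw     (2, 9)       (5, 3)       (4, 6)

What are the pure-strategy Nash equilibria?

Check each profile: it is a Nash equilibrium iff no player can strictly gain by switching unilaterally.
(Accommodate, Moderate): Entrant can switch to Passive (2 → 7). Not NE.
(Accommodate, Passive): Incumbent gets 6, best alternative 5; Entrant gets 7, best alternative 4. No profitable deviation — NE.
(Accommodate, Accommodate): Entrant can switch to Passive (4 → 7). Not NE.
(Withdraw, Moderate): Incumbent can switch to Accommodate (2 → 7). Not NE.
(Withdraw, Passive): Incumbent can switch to Accommodate (5 → 6). Not NE.
(Withdraw, Accommodate): Incumbent can switch to Accommodate (4 → 5). Not NE.

The unique pure-strategy Nash equilibrium is (Accommodate, Passive).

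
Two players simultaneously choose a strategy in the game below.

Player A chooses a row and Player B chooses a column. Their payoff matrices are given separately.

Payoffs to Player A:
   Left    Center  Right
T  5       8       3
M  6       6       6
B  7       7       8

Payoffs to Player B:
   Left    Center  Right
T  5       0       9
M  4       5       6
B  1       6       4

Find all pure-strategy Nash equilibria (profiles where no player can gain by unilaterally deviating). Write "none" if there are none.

Player A against Left: payoffs 5, 6, 7 → best response B.
Player A against Center: payoffs 8, 6, 7 → best response T.
Player A against Right: payoffs 3, 6, 8 → best response B.
Player B against T: payoffs 5, 0, 9 → best response Right.
Player B against M: payoffs 4, 5, 6 → best response Right.
Player B against B: payoffs 1, 6, 4 → best response Center.
No profile is a mutual best response for all players.

This game has no pure Nash equilibrium.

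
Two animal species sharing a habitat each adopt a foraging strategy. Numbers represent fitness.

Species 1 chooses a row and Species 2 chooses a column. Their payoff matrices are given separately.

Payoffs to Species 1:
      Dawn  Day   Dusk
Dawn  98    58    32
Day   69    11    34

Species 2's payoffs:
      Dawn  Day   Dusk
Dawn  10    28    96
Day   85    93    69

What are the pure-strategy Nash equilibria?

Mark each player's best response to every combination of opponents' strategies; a profile where every player is best-responding is a pure Nash equilibrium.
Species 1 against Dawn: payoffs 98, 69 → best response Dawn.
Species 1 against Day: payoffs 58, 11 → best response Dawn.
Species 1 against Dusk: payoffs 32, 34 → best response Day.
Species 2 against Dawn: payoffs 10, 28, 96 → best response Dusk.
Species 2 against Day: payoffs 85, 93, 69 → best response Day.
No profile is a mutual best response for all players.

This game has no pure Nash equilibrium.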